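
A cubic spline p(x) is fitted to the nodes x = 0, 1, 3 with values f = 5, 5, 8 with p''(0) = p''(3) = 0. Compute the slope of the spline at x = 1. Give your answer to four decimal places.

Write σ_i for p''(x_i). With h_i = 1, 2 and divided differences Δ_i = 0, 3/2, the continuity of p' gives the tridiagonal system
  1·σ_0 + 6·σ_1 + 2·σ_2 = 6(Δ_1 - Δ_0) = 9
Natural end conditions: σ_0 = σ_2 = 0.
Solving: σ_0 = 0, σ_1 = 3/2, σ_2 = 0.
On [1, 3], p'(x) = b_1 + 2c_1·(x - 1) + 3d_1·(x - 1)² with b_1 = Δ_1 - h_1(2σ_1 + σ_2)/6 = 1/2, c_1 = σ_1/2 = 3/4, d_1 = (σ_2 - σ_1)/(6h_1) = -1/8. So p'(1) = 1/2.

0.5000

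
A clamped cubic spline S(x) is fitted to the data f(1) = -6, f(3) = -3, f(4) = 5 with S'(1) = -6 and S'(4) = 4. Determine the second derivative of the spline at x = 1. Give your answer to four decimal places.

8.0833

With M_i denoting the second derivative at x_i, h_i = 2, 1, and Δ_i = (y_(i+1) − y_i)/h_i = 3/2, 8:
  2·M_0 + 6·M_1 + 1·M_2 = 6(Δ_1 - Δ_0) = 39
Clamped end conditions give two more equations: 2h_0·M_0 + h_0·M_1 = 6(Δ_0 - S'(1)) = 45 and h_1·M_1 + 2h_1·M_2 = 6(S'(4) - Δ_1) = -24.
Forward elimination and back-substitution give M_0 = 97/12, M_1 = 19/3, M_2 = -91/6.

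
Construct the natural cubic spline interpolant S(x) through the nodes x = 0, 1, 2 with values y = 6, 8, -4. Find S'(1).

-5

Let M_i = S''(x_i). Step sizes h_i = 1, 1; slopes of the chords Δ_i = (y_(i+1) - y_i)/h_i = 2, -12.
  1·M_0 + 4·M_1 + 1·M_2 = 6(Δ_1 - Δ_0) = -84
Natural end conditions: M_0 = M_2 = 0.
Forward elimination and back-substitution give M_0 = 0, M_1 = -21, M_2 = 0.
On [1, 2], S'(x) = b_1 + 2c_1·(x - 1) + 3d_1·(x - 1)² with b_1 = Δ_1 - h_1(2M_1 + M_2)/6 = -5, c_1 = M_1/2 = -21/2, d_1 = (M_2 - M_1)/(6h_1) = 7/2. So S'(1) = -5.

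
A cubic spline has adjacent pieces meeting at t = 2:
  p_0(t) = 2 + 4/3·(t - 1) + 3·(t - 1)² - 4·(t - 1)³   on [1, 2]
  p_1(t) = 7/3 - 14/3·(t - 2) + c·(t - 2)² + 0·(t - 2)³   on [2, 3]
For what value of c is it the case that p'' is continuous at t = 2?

-9

p_0''(t) = 6 - 24·(t - 1), so p_0''(2) = -18. On the right, p_1''(2) = 2c, so c = -9.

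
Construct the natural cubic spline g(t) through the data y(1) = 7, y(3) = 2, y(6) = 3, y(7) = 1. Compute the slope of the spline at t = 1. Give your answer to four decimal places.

With M_i denoting the second derivative at x_i, h_i = 2, 3, 1, and Δ_i = (y_(i+1) − y_i)/h_i = -5/2, 1/3, -2:
  2·M_0 + 10·M_1 + 3·M_2 = 6(Δ_1 - Δ_0) = 17
  3·M_1 + 8·M_2 + 1·M_3 = 6(Δ_2 - Δ_1) = -14
Natural end conditions: M_0 = M_3 = 0.
Solving the tridiagonal system: M_0 = 0, M_1 = 178/71, M_2 = -191/71, M_3 = 0.
On [1, 3], g'(t) = b_0 + 2c_0·(t - 1) + 3d_0·(t - 1)² with b_0 = Δ_0 - h_0(2M_0 + M_1)/6 = -1421/426, c_0 = M_0/2 = 0, d_0 = (M_1 - M_0)/(6h_0) = 89/426. So g'(1) = -1421/426.

-3.3357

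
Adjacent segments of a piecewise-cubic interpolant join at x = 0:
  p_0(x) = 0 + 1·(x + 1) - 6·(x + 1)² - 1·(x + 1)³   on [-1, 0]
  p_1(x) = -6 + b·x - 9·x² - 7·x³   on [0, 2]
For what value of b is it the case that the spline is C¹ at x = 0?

p_0'(x) = 1 - 12·(x + 1) - 3·(x + 1)², so p_0'(0) = -14. On the right, p_1'(0) = b, so b = -14.

-14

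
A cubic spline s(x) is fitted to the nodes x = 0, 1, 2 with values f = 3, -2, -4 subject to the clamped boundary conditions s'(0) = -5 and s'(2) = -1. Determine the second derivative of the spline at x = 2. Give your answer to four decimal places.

Let σ_i = s''(x_i). Step sizes h_i = 1, 1; slopes of the chords Δ_i = (y_(i+1) - y_i)/h_i = -5, -2.
  1·σ_0 + 4·σ_1 + 1·σ_2 = 6(Δ_1 - Δ_0) = 18
Clamped end conditions give two more equations: 2h_0·σ_0 + h_0·σ_1 = 6(Δ_0 - s'(0)) = 0 and h_1·σ_1 + 2h_1·σ_2 = 6(s'(2) - Δ_1) = 6.
Forward elimination and back-substitution give σ_0 = -5/2, σ_1 = 5, σ_2 = 1/2.

0.5000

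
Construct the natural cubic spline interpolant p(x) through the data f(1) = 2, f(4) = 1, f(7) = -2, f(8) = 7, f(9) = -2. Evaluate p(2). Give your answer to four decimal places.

With M_i denoting the second derivative at x_i, h_i = 3, 3, 1, 1, and Δ_i = (y_(i+1) − y_i)/h_i = -1/3, -1, 9, -9:
  3·M_0 + 12·M_1 + 3·M_2 = 6(Δ_1 - Δ_0) = -4
  3·M_1 + 8·M_2 + 1·M_3 = 6(Δ_2 - Δ_1) = 60
  1·M_2 + 4·M_3 + 1·M_4 = 6(Δ_3 - Δ_2) = -108
Natural end conditions: M_0 = M_4 = 0.
Hence M_0 = 0, M_1 = -73/21, M_2 = 88/7, M_3 = -211/7, M_4 = 0.
On [1, 4], p(x) = 2 + 59/42·(x - 1) + 0·(x - 1)² - 73/378·(x - 1)³.
With (x - 1) = 1: p(2) = 607/189.

3.2116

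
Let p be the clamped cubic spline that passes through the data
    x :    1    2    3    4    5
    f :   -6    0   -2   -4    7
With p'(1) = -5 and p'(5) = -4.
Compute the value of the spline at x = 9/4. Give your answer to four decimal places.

0.8477

With M_i denoting the second derivative at x_i, h_i = 1, 1, 1, 1, and Δ_i = (y_(i+1) − y_i)/h_i = 6, -2, -2, 11:
  1·M_0 + 4·M_1 + 1·M_2 = 6(Δ_1 - Δ_0) = -48
  1·M_1 + 4·M_2 + 1·M_3 = 6(Δ_2 - Δ_1) = 0
  1·M_2 + 4·M_3 + 1·M_4 = 6(Δ_3 - Δ_2) = 78
Clamped end conditions give two more equations: 2h_0·M_0 + h_0·M_1 = 6(Δ_0 - p'(1)) = 66 and h_3·M_3 + 2h_3·M_4 = 6(p'(5) - Δ_3) = -90.
Hence M_0 = 617/14, M_1 = -155/7, M_2 = -7/2, M_3 = 253/7, M_4 = -883/14.
On [2, 3], p(x) = 0 + 167/28·(x - 2) - 155/14·(x - 2)² + 87/28·(x - 2)³.
With (x - 2) = 1/4: p(9/4) = 217/256.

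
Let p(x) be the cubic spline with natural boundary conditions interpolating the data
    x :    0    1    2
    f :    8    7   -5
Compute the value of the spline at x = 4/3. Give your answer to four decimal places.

Write σ_i for p''(x_i). With h_i = 1, 1 and divided differences Δ_i = -1, -12, the continuity of p' gives the tridiagonal system
  1·σ_0 + 4·σ_1 + 1·σ_2 = 6(Δ_1 - Δ_0) = -66
Natural end conditions: σ_0 = σ_2 = 0.
Hence σ_0 = 0, σ_1 = -33/2, σ_2 = 0.
On [1, 2], p(x) = 7 - 13/2·(x - 1) - 33/4·(x - 1)² + 11/4·(x - 1)³.
With (x - 1) = 1/3: p(4/3) = 217/54.

4.0185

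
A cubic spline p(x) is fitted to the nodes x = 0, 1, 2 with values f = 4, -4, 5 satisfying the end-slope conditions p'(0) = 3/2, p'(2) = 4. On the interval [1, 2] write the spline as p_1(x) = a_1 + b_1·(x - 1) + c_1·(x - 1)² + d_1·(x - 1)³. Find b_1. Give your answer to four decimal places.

Let M_i = p''(x_i). Step sizes h_i = 1, 1; slopes of the chords Δ_i = (y_(i+1) - y_i)/h_i = -8, 9.
  1·M_0 + 4·M_1 + 1·M_2 = 6(Δ_1 - Δ_0) = 102
Clamped end conditions give two more equations: 2h_0·M_0 + h_0·M_1 = 6(Δ_0 - p'(0)) = -57 and h_1·M_1 + 2h_1·M_2 = 6(p'(2) - Δ_1) = -30.
Solving: M_0 = -211/4, M_1 = 97/2, M_2 = -157/4.
On [1, 2], with p_1(x) = a_1 + b_1·(x - 1) + c_1·(x - 1)² + d_1·(x - 1)³: c_1 = M_1/2 = 97/4, d_1 = (M_2 - M_1)/(6h_1) = -117/8, b_1 = Δ_1 - h_1(2M_1 + M_2)/6 = -5/8.

-0.6250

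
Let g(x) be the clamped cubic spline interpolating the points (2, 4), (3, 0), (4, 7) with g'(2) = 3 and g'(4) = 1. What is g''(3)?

35

Let σ_i = g''(x_i). Step sizes h_i = 1, 1; slopes of the chords Δ_i = (y_(i+1) - y_i)/h_i = -4, 7.
  1·σ_0 + 4·σ_1 + 1·σ_2 = 6(Δ_1 - Δ_0) = 66
Clamped end conditions give two more equations: 2h_0·σ_0 + h_0·σ_1 = 6(Δ_0 - g'(2)) = -42 and h_1·σ_1 + 2h_1·σ_2 = 6(g'(4) - Δ_1) = -36.
Hence σ_0 = -77/2, σ_1 = 35, σ_2 = -71/2.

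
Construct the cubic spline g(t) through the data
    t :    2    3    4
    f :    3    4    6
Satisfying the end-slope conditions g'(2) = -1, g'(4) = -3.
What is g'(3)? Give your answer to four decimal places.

3.2500

With M_i denoting the second derivative at x_i, h_i = 1, 1, and Δ_i = (y_(i+1) − y_i)/h_i = 1, 2:
  1·M_0 + 4·M_1 + 1·M_2 = 6(Δ_1 - Δ_0) = 6
Clamped end conditions give two more equations: 2h_0·M_0 + h_0·M_1 = 6(Δ_0 - g'(2)) = 12 and h_1·M_1 + 2h_1·M_2 = 6(g'(4) - Δ_1) = -30.
Hence M_0 = 7/2, M_1 = 5, M_2 = -35/2.
On [3, 4], g'(t) = b_1 + 2c_1·(t - 3) + 3d_1·(t - 3)² with b_1 = Δ_1 - h_1(2M_1 + M_2)/6 = 13/4, c_1 = M_1/2 = 5/2, d_1 = (M_2 - M_1)/(6h_1) = -15/4. So g'(3) = 13/4.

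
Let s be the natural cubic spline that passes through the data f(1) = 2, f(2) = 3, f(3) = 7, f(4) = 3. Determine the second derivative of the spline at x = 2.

8

With M_i denoting the second derivative at x_i, h_i = 1, 1, 1, and Δ_i = (y_(i+1) − y_i)/h_i = 1, 4, -4:
  1·M_0 + 4·M_1 + 1·M_2 = 6(Δ_1 - Δ_0) = 18
  1·M_1 + 4·M_2 + 1·M_3 = 6(Δ_2 - Δ_1) = -48
Natural end conditions: M_0 = M_3 = 0.
Forward elimination and back-substitution give M_0 = 0, M_1 = 8, M_2 = -14, M_3 = 0.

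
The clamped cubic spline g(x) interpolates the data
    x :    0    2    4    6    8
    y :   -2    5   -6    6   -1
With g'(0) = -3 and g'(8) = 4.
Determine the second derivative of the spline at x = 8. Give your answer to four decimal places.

Write m_i for g''(x_i). With h_i = 2, 2, 2, 2 and divided differences Δ_i = 7/2, -11/2, 6, -7/2, the continuity of g' gives the tridiagonal system
  2·m_0 + 8·m_1 + 2·m_2 = 6(Δ_1 - Δ_0) = -54
  2·m_1 + 8·m_2 + 2·m_3 = 6(Δ_2 - Δ_1) = 69
  2·m_2 + 8·m_3 + 2·m_4 = 6(Δ_3 - Δ_2) = -57
Clamped end conditions give two more equations: 2h_0·m_0 + h_0·m_1 = 6(Δ_0 - g'(0)) = 39 and h_3·m_3 + 2h_3·m_4 = 6(g'(8) - Δ_3) = 45.
Solving the tridiagonal system: m_0 = 1943/112, m_1 = -851/56, m_2 = 263/16, m_3 = -899/56, m_4 = 2159/112.

19.2768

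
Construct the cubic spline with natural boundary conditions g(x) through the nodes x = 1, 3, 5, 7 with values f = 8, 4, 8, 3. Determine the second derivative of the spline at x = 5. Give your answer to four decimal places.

-4.4000

Put m_i = g'' at the i-th knot. Here h = (2, 2, 2) and Δ = (-2, 2, -5/2), so the interior equations h_(i-1)·m_(i-1) + 2(h_(i-1)+h_i)·m_i + h_i·m_(i+1) = 6(Δ_i − Δ_(i-1)) read
  2·m_0 + 8·m_1 + 2·m_2 = 6(Δ_1 - Δ_0) = 24
  2·m_1 + 8·m_2 + 2·m_3 = 6(Δ_2 - Δ_1) = -27
Natural end conditions: m_0 = m_3 = 0.
Forward elimination and back-substitution give m_0 = 0, m_1 = 41/10, m_2 = -22/5, m_3 = 0.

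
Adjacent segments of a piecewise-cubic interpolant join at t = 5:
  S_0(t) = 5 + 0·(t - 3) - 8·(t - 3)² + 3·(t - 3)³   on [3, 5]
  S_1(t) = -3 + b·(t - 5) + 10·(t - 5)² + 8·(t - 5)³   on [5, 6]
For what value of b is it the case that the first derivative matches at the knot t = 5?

4

S_0'(t) = 0 - 16·(t - 3) + 9·(t - 3)², so S_0'(5) = 4. On the right, S_1'(5) = b, so b = 4.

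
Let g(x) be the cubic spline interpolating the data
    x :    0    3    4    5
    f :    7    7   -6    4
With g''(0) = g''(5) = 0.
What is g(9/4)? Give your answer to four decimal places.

14.1447

Let σ_i = g''(x_i). Step sizes h_i = 3, 1, 1; slopes of the chords Δ_i = (y_(i+1) - y_i)/h_i = 0, -13, 10.
  3·σ_0 + 8·σ_1 + 1·σ_2 = 6(Δ_1 - Δ_0) = -78
  1·σ_1 + 4·σ_2 + 1·σ_3 = 6(Δ_2 - Δ_1) = 138
Natural end conditions: σ_0 = σ_3 = 0.
Solving the tridiagonal system: σ_0 = 0, σ_1 = -450/31, σ_2 = 1182/31, σ_3 = 0.
On [0, 3], g(x) = 7 + 225/31·x + 0·x² - 25/31·x³.
With x = 9/4: g(9/4) = 28063/1984.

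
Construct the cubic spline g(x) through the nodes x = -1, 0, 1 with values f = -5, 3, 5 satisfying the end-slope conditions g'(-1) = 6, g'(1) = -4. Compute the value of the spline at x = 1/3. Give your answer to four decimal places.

Let M_i = g''(x_i). Step sizes h_i = 1, 1; slopes of the chords Δ_i = (y_(i+1) - y_i)/h_i = 8, 2.
  1·M_0 + 4·M_1 + 1·M_2 = 6(Δ_1 - Δ_0) = -36
Clamped end conditions give two more equations: 2h_0·M_0 + h_0·M_1 = 6(Δ_0 - g'(-1)) = 12 and h_1·M_1 + 2h_1·M_2 = 6(g'(1) - Δ_1) = -36.
Hence M_0 = 10, M_1 = -8, M_2 = -14.
On [0, 1], g(x) = 3 + 7·x - 4·x² - 1·x³.
With x = 1/3: g(1/3) = 131/27.

4.8519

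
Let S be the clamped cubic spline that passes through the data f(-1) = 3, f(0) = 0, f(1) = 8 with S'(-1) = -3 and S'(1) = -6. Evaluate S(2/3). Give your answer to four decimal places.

7.2593

Let σ_i = S''(x_i). Step sizes h_i = 1, 1; slopes of the chords Δ_i = (y_(i+1) - y_i)/h_i = -3, 8.
  1·σ_0 + 4·σ_1 + 1·σ_2 = 6(Δ_1 - Δ_0) = 66
Clamped end conditions give two more equations: 2h_0·σ_0 + h_0·σ_1 = 6(Δ_0 - S'(-1)) = 0 and h_1·σ_1 + 2h_1·σ_2 = 6(S'(1) - Δ_1) = -84.
Solving the tridiagonal system: σ_0 = -18, σ_1 = 36, σ_2 = -60.
On [0, 1], S(x) = 0 + 6·x + 18·x² - 16·x³.
With x = 2/3: S(2/3) = 196/27.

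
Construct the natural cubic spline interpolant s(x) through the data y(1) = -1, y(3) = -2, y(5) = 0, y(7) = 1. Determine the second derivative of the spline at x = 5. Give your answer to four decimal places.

Write M_i for s''(x_i). With h_i = 2, 2, 2 and divided differences Δ_i = -1/2, 1, 1/2, the continuity of s' gives the tridiagonal system
  2·M_0 + 8·M_1 + 2·M_2 = 6(Δ_1 - Δ_0) = 9
  2·M_1 + 8·M_2 + 2·M_3 = 6(Δ_2 - Δ_1) = -3
Natural end conditions: M_0 = M_3 = 0.
Solving: M_0 = 0, M_1 = 13/10, M_2 = -7/10, M_3 = 0.

-0.7000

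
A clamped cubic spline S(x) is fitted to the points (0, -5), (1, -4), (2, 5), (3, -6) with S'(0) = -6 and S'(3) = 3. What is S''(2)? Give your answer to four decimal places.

-52.8000

Write m_i for S''(x_i). With h_i = 1, 1, 1 and divided differences Δ_i = 1, 9, -11, the continuity of S' gives the tridiagonal system
  1·m_0 + 4·m_1 + 1·m_2 = 6(Δ_1 - Δ_0) = 48
  1·m_1 + 4·m_2 + 1·m_3 = 6(Δ_2 - Δ_1) = -120
Clamped end conditions give two more equations: 2h_0·m_0 + h_0·m_1 = 6(Δ_0 - S'(0)) = 42 and h_2·m_2 + 2h_2·m_3 = 6(S'(3) - Δ_2) = 84.
Solving: m_0 = 48/5, m_1 = 114/5, m_2 = -264/5, m_3 = 342/5.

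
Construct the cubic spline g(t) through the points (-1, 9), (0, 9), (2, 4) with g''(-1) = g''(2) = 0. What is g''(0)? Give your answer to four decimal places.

-2.5000

Put M_i = g'' at the i-th knot. Here h = (1, 2) and Δ = (0, -5/2), so the interior equations h_(i-1)·M_(i-1) + 2(h_(i-1)+h_i)·M_i + h_i·M_(i+1) = 6(Δ_i − Δ_(i-1)) read
  1·M_0 + 6·M_1 + 2·M_2 = 6(Δ_1 - Δ_0) = -15
Natural end conditions: M_0 = M_2 = 0.
Solving: M_0 = 0, M_1 = -5/2, M_2 = 0.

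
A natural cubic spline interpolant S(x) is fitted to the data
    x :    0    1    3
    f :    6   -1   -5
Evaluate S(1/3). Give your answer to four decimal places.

3.4198

Let σ_i = S''(x_i). Step sizes h_i = 1, 2; slopes of the chords Δ_i = (y_(i+1) - y_i)/h_i = -7, -2.
  1·σ_0 + 6·σ_1 + 2·σ_2 = 6(Δ_1 - Δ_0) = 30
Natural end conditions: σ_0 = σ_2 = 0.
Solving: σ_0 = 0, σ_1 = 5, σ_2 = 0.
On [0, 1], S(x) = 6 - 47/6·x + 0·x² + 5/6·x³.
With x = 1/3: S(1/3) = 277/81.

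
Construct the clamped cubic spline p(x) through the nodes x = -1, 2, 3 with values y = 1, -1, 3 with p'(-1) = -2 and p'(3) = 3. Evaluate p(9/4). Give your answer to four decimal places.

Write M_i for p''(x_i). With h_i = 3, 1 and divided differences Δ_i = -2/3, 4, the continuity of p' gives the tridiagonal system
  3·M_0 + 8·M_1 + 1·M_2 = 6(Δ_1 - Δ_0) = 28
Clamped end conditions give two more equations: 2h_0·M_0 + h_0·M_1 = 6(Δ_0 - p'(-1)) = 8 and h_1·M_1 + 2h_1·M_2 = 6(p'(3) - Δ_1) = -6.
Solving: M_0 = -11/12, M_1 = 9/2, M_2 = -21/4.
On [2, 3], p(x) = -1 + 27/8·(x - 2) + 9/4·(x - 2)² - 13/8·(x - 2)³.
With (x - 2) = 1/4: p(9/4) = -21/512.

-0.0410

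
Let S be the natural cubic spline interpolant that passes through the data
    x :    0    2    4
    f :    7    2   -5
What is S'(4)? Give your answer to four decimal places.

With M_i denoting the second derivative at x_i, h_i = 2, 2, and Δ_i = (y_(i+1) − y_i)/h_i = -5/2, -7/2:
  2·M_0 + 8·M_1 + 2·M_2 = 6(Δ_1 - Δ_0) = -6
Natural end conditions: M_0 = M_2 = 0.
Forward elimination and back-substitution give M_0 = 0, M_1 = -3/4, M_2 = 0.
On [2, 4], S'(x) = b_1 + 2c_1·(x - 2) + 3d_1·(x - 2)² with b_1 = Δ_1 - h_1(2M_1 + M_2)/6 = -3, c_1 = M_1/2 = -3/8, d_1 = (M_2 - M_1)/(6h_1) = 1/16. So S'(4) = -15/4.

-3.7500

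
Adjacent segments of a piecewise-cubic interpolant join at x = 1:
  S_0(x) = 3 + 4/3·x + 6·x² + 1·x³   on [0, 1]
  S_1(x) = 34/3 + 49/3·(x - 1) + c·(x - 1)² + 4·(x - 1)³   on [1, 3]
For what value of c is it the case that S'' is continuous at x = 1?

9

S_0''(x) = 12 + 6·x, so S_0''(1) = 18. On the right, S_1''(1) = 2c, so c = 9.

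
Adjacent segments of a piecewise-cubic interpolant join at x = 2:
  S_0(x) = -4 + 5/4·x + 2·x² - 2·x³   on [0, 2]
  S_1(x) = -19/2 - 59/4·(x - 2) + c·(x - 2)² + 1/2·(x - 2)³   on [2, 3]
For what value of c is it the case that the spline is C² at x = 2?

S_0''(x) = 4 - 12·x, so S_0''(2) = -20. On the right, S_1''(2) = 2c, so c = -10.

-10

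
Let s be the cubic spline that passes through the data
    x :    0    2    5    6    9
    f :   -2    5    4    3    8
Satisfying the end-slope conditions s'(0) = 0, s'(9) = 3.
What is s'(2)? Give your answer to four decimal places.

3.2594

Put σ_i = s'' at the i-th knot. Here h = (2, 3, 1, 3) and Δ = (7/2, -1/3, -1, 5/3), so the interior equations h_(i-1)·σ_(i-1) + 2(h_(i-1)+h_i)·σ_i + h_i·σ_(i+1) = 6(Δ_i − Δ_(i-1)) read
  2·σ_0 + 10·σ_1 + 3·σ_2 = 6(Δ_1 - Δ_0) = -23
  3·σ_1 + 8·σ_2 + 1·σ_3 = 6(Δ_2 - Δ_1) = -4
  1·σ_2 + 8·σ_3 + 3·σ_4 = 6(Δ_3 - Δ_2) = 16
Clamped end conditions give two more equations: 2h_0·σ_0 + h_0·σ_1 = 6(Δ_0 - s'(0)) = 21 and h_3·σ_3 + 2h_3·σ_4 = 6(s'(9) - Δ_3) = 8.
Solving: σ_0 = 7733/1068, σ_1 = -1063/267, σ_2 = 415/534, σ_3 = 461/267, σ_4 = 251/534.
On [2, 5], s'(x) = b_1 + 2c_1·(x - 2) + 3d_1·(x - 2)² with b_1 = Δ_1 - h_1(2σ_1 + σ_2)/6 = 3481/1068, c_1 = σ_1/2 = -1063/534, d_1 = (σ_2 - σ_1)/(6h_1) = 847/3204. So s'(2) = 3481/1068.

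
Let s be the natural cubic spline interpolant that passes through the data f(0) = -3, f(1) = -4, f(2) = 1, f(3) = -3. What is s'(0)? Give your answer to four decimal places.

-3.2000

Write σ_i for s''(x_i). With h_i = 1, 1, 1 and divided differences Δ_i = -1, 5, -4, the continuity of s' gives the tridiagonal system
  1·σ_0 + 4·σ_1 + 1·σ_2 = 6(Δ_1 - Δ_0) = 36
  1·σ_1 + 4·σ_2 + 1·σ_3 = 6(Δ_2 - Δ_1) = -54
Natural end conditions: σ_0 = σ_3 = 0.
Solving: σ_0 = 0, σ_1 = 66/5, σ_2 = -84/5, σ_3 = 0.
On [0, 1], s'(t) = b_0 + 2c_0·t + 3d_0·t² with b_0 = Δ_0 - h_0(2σ_0 + σ_1)/6 = -16/5, c_0 = σ_0/2 = 0, d_0 = (σ_1 - σ_0)/(6h_0) = 11/5. So s'(0) = -16/5.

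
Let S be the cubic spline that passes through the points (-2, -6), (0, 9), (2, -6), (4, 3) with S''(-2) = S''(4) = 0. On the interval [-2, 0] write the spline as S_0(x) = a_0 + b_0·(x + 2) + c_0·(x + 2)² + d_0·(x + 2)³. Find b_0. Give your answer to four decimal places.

With M_i denoting the second derivative at x_i, h_i = 2, 2, 2, and Δ_i = (y_(i+1) − y_i)/h_i = 15/2, -15/2, 9/2:
  2·M_0 + 8·M_1 + 2·M_2 = 6(Δ_1 - Δ_0) = -90
  2·M_1 + 8·M_2 + 2·M_3 = 6(Δ_2 - Δ_1) = 72
Natural end conditions: M_0 = M_3 = 0.
Solving: M_0 = 0, M_1 = -72/5, M_2 = 63/5, M_3 = 0.
On [-2, 0], with S_0(x) = a_0 + b_0·(x + 2) + c_0·(x + 2)² + d_0·(x + 2)³: c_0 = M_0/2 = 0, d_0 = (M_1 - M_0)/(6h_0) = -6/5, b_0 = Δ_0 - h_0(2M_0 + M_1)/6 = 123/10.

12.3000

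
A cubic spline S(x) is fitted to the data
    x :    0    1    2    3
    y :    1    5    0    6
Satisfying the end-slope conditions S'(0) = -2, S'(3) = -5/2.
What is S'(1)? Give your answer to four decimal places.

-0.6333

Let m_i = S''(x_i). Step sizes h_i = 1, 1, 1; slopes of the chords Δ_i = (y_(i+1) - y_i)/h_i = 4, -5, 6.
  1·m_0 + 4·m_1 + 1·m_2 = 6(Δ_1 - Δ_0) = -54
  1·m_1 + 4·m_2 + 1·m_3 = 6(Δ_2 - Δ_1) = 66
Clamped end conditions give two more equations: 2h_0·m_0 + h_0·m_1 = 6(Δ_0 - S'(0)) = 36 and h_2·m_2 + 2h_2·m_3 = 6(S'(3) - Δ_2) = -51.
Solving the tridiagonal system: m_0 = 499/15, m_1 = -458/15, m_2 = 523/15, m_3 = -644/15.
On [1, 2], S'(x) = b_1 + 2c_1·(x - 1) + 3d_1·(x - 1)² with b_1 = Δ_1 - h_1(2m_1 + m_2)/6 = -19/30, c_1 = m_1/2 = -229/15, d_1 = (m_2 - m_1)/(6h_1) = 109/10. So S'(1) = -19/30.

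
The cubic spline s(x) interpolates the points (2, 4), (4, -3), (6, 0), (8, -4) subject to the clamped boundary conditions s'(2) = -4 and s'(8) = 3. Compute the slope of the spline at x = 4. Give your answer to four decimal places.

-0.2333

With M_i denoting the second derivative at x_i, h_i = 2, 2, 2, and Δ_i = (y_(i+1) − y_i)/h_i = -7/2, 3/2, -2:
  2·M_0 + 8·M_1 + 2·M_2 = 6(Δ_1 - Δ_0) = 30
  2·M_1 + 8·M_2 + 2·M_3 = 6(Δ_2 - Δ_1) = -21
Clamped end conditions give two more equations: 2h_0·M_0 + h_0·M_1 = 6(Δ_0 - s'(2)) = 3 and h_2·M_2 + 2h_2·M_3 = 6(s'(8) - Δ_2) = 30.
Forward elimination and back-substitution give M_0 = -34/15, M_1 = 181/30, M_2 = -103/15, M_3 = 164/15.
On [4, 6], s'(x) = b_1 + 2c_1·(x - 4) + 3d_1·(x - 4)² with b_1 = Δ_1 - h_1(2M_1 + M_2)/6 = -7/30, c_1 = M_1/2 = 181/60, d_1 = (M_2 - M_1)/(6h_1) = -43/40. So s'(4) = -7/30.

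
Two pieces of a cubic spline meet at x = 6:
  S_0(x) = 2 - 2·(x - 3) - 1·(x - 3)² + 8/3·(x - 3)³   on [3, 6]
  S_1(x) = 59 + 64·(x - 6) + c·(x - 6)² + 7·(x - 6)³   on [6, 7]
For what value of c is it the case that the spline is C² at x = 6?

S_0''(x) = -2 + 16·(x - 3), so S_0''(6) = 46. On the right, S_1''(6) = 2c, so c = 23.

23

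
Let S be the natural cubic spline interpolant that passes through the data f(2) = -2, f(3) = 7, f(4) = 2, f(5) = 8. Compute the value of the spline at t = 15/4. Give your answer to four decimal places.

With M_i denoting the second derivative at x_i, h_i = 1, 1, 1, and Δ_i = (y_(i+1) − y_i)/h_i = 9, -5, 6:
  1·M_0 + 4·M_1 + 1·M_2 = 6(Δ_1 - Δ_0) = -84
  1·M_1 + 4·M_2 + 1·M_3 = 6(Δ_2 - Δ_1) = 66
Natural end conditions: M_0 = M_3 = 0.
Hence M_0 = 0, M_1 = -134/5, M_2 = 116/5, M_3 = 0.
On [3, 4], S(t) = 7 + 1/15·(t - 3) - 67/5·(t - 3)² + 25/3·(t - 3)³.
With (t - 3) = 3/4: S(15/4) = 969/320.

3.0281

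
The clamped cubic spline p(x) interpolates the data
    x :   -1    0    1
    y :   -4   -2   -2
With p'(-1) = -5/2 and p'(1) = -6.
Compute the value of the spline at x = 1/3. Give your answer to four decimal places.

With m_i denoting the second derivative at x_i, h_i = 1, 1, and Δ_i = (y_(i+1) − y_i)/h_i = 2, 0:
  1·m_0 + 4·m_1 + 1·m_2 = 6(Δ_1 - Δ_0) = -12
Clamped end conditions give two more equations: 2h_0·m_0 + h_0·m_1 = 6(Δ_0 - p'(-1)) = 27 and h_1·m_1 + 2h_1·m_2 = 6(p'(1) - Δ_1) = -36.
Solving the tridiagonal system: m_0 = 59/4, m_1 = -5/2, m_2 = -67/4.
On [0, 1], p(x) = -2 + 29/8·x - 5/4·x² - 19/8·x³.
With x = 1/3: p(1/3) = -55/54.

-1.0185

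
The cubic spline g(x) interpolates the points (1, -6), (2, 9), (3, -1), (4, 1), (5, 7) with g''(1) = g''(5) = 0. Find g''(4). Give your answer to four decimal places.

With M_i denoting the second derivative at x_i, h_i = 1, 1, 1, 1, and Δ_i = (y_(i+1) − y_i)/h_i = 15, -10, 2, 6:
  1·M_0 + 4·M_1 + 1·M_2 = 6(Δ_1 - Δ_0) = -150
  1·M_1 + 4·M_2 + 1·M_3 = 6(Δ_2 - Δ_1) = 72
  1·M_2 + 4·M_3 + 1·M_4 = 6(Δ_3 - Δ_2) = 24
Natural end conditions: M_0 = M_4 = 0.
Solving the tridiagonal system: M_0 = 0, M_1 = -1257/28, M_2 = 207/7, M_3 = -39/28, M_4 = 0.

-1.3929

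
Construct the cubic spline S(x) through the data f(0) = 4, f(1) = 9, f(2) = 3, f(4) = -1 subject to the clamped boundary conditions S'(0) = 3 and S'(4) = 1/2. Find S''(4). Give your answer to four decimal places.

Write M_i for S''(x_i). With h_i = 1, 1, 2 and divided differences Δ_i = 5, -6, -2, the continuity of S' gives the tridiagonal system
  1·M_0 + 4·M_1 + 1·M_2 = 6(Δ_1 - Δ_0) = -66
  1·M_1 + 6·M_2 + 2·M_3 = 6(Δ_2 - Δ_1) = 24
Clamped end conditions give two more equations: 2h_0·M_0 + h_0·M_1 = 6(Δ_0 - S'(0)) = 12 and h_2·M_2 + 2h_2·M_3 = 6(S'(4) - Δ_2) = 15.
Forward elimination and back-substitution give M_0 = 383/22, M_1 = -251/11, M_2 = 173/22, M_3 = -2/11.

-0.1818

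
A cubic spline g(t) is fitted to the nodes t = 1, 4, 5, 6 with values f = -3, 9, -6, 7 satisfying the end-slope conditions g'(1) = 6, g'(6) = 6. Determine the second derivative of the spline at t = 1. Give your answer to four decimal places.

11.0345

Put σ_i = g'' at the i-th knot. Here h = (3, 1, 1) and Δ = (4, -15, 13), so the interior equations h_(i-1)·σ_(i-1) + 2(h_(i-1)+h_i)·σ_i + h_i·σ_(i+1) = 6(Δ_i − Δ_(i-1)) read
  3·σ_0 + 8·σ_1 + 1·σ_2 = 6(Δ_1 - Δ_0) = -114
  1·σ_1 + 4·σ_2 + 1·σ_3 = 6(Δ_2 - Δ_1) = 168
Clamped end conditions give two more equations: 2h_0·σ_0 + h_0·σ_1 = 6(Δ_0 - g'(1)) = -12 and h_2·σ_2 + 2h_2·σ_3 = 6(g'(6) - Δ_2) = -42.
Hence σ_0 = 320/29, σ_1 = -756/29, σ_2 = 1782/29, σ_3 = -1500/29.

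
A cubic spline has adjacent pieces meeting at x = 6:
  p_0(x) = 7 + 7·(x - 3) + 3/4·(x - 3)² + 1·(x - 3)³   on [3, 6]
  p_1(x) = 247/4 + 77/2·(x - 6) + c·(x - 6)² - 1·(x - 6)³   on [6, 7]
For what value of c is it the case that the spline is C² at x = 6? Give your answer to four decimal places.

p_0''(x) = 3/2 + 6·(x - 3), so p_0''(6) = 39/2. On the right, p_1''(6) = 2c, so c = 39/4.

9.7500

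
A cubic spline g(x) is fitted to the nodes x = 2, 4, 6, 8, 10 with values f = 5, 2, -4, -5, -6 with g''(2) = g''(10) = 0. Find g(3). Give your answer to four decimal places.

Put m_i = g'' at the i-th knot. Here h = (2, 2, 2, 2) and Δ = (-3/2, -3, -1/2, -1/2), so the interior equations h_(i-1)·m_(i-1) + 2(h_(i-1)+h_i)·m_i + h_i·m_(i+1) = 6(Δ_i − Δ_(i-1)) read
  2·m_0 + 8·m_1 + 2·m_2 = 6(Δ_1 - Δ_0) = -9
  2·m_1 + 8·m_2 + 2·m_3 = 6(Δ_2 - Δ_1) = 15
  2·m_2 + 8·m_3 + 2·m_4 = 6(Δ_3 - Δ_2) = 0
Natural end conditions: m_0 = m_4 = 0.
Solving: m_0 = 0, m_1 = -195/112, m_2 = 69/28, m_3 = -69/112, m_4 = 0.
On [2, 4], g(x) = 5 - 103/112·(x - 2) + 0·(x - 2)² - 65/448·(x - 2)³.
With (x - 2) = 1: g(3) = 1763/448.

3.9353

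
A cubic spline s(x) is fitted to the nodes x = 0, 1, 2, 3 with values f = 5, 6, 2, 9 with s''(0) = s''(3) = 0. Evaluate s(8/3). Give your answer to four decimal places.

5.6988

Let m_i = s''(x_i). Step sizes h_i = 1, 1, 1; slopes of the chords Δ_i = (y_(i+1) - y_i)/h_i = 1, -4, 7.
  1·m_0 + 4·m_1 + 1·m_2 = 6(Δ_1 - Δ_0) = -30
  1·m_1 + 4·m_2 + 1·m_3 = 6(Δ_2 - Δ_1) = 66
Natural end conditions: m_0 = m_3 = 0.
Forward elimination and back-substitution give m_0 = 0, m_1 = -62/5, m_2 = 98/5, m_3 = 0.
On [2, 3], s(x) = 2 + 7/15·(x - 2) + 49/5·(x - 2)² - 49/15·(x - 2)³.
With (x - 2) = 2/3: s(8/3) = 2308/405.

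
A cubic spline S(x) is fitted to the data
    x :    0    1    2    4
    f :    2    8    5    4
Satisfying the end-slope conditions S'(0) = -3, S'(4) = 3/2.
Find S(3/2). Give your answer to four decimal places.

7.6420

With m_i denoting the second derivative at x_i, h_i = 1, 1, 2, and Δ_i = (y_(i+1) − y_i)/h_i = 6, -3, -1/2:
  1·m_0 + 4·m_1 + 1·m_2 = 6(Δ_1 - Δ_0) = -54
  1·m_1 + 6·m_2 + 2·m_3 = 6(Δ_2 - Δ_1) = 15
Clamped end conditions give two more equations: 2h_0·m_0 + h_0·m_1 = 6(Δ_0 - S'(0)) = 54 and h_2·m_2 + 2h_2·m_3 = 6(S'(4) - Δ_2) = 12.
Hence m_0 = 435/11, m_1 = -276/11, m_2 = 75/11, m_3 = -9/22.
On [1, 2], S(x) = 8 + 93/22·(x - 1) - 138/11·(x - 1)² + 117/22·(x - 1)³.
With (x - 1) = 1/2: S(3/2) = 1345/176.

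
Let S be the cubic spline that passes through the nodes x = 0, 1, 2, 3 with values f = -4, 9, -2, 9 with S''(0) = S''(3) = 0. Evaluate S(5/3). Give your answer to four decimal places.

With m_i denoting the second derivative at x_i, h_i = 1, 1, 1, and Δ_i = (y_(i+1) − y_i)/h_i = 13, -11, 11:
  1·m_0 + 4·m_1 + 1·m_2 = 6(Δ_1 - Δ_0) = -144
  1·m_1 + 4·m_2 + 1·m_3 = 6(Δ_2 - Δ_1) = 132
Natural end conditions: m_0 = m_3 = 0.
Forward elimination and back-substitution give m_0 = 0, m_1 = -236/5, m_2 = 224/5, m_3 = 0.
On [1, 2], S(x) = 9 - 41/15·(x - 1) - 118/5·(x - 1)² + 46/3·(x - 1)³.
With (x - 1) = 2/3: S(5/3) = 499/405.

1.2321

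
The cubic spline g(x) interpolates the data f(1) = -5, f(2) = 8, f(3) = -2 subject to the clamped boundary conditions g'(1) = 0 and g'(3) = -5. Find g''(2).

-64

Write m_i for g''(x_i). With h_i = 1, 1 and divided differences Δ_i = 13, -10, the continuity of g' gives the tridiagonal system
  1·m_0 + 4·m_1 + 1·m_2 = 6(Δ_1 - Δ_0) = -138
Clamped end conditions give two more equations: 2h_0·m_0 + h_0·m_1 = 6(Δ_0 - g'(1)) = 78 and h_1·m_1 + 2h_1·m_2 = 6(g'(3) - Δ_1) = 30.
Hence m_0 = 71, m_1 = -64, m_2 = 47.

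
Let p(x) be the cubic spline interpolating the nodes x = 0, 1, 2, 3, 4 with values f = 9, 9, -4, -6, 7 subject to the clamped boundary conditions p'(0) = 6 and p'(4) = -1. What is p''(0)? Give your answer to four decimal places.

Put M_i = p'' at the i-th knot. Here h = (1, 1, 1, 1) and Δ = (0, -13, -2, 13), so the interior equations h_(i-1)·M_(i-1) + 2(h_(i-1)+h_i)·M_i + h_i·M_(i+1) = 6(Δ_i − Δ_(i-1)) read
  1·M_0 + 4·M_1 + 1·M_2 = 6(Δ_1 - Δ_0) = -78
  1·M_1 + 4·M_2 + 1·M_3 = 6(Δ_2 - Δ_1) = 66
  1·M_2 + 4·M_3 + 1·M_4 = 6(Δ_3 - Δ_2) = 90
Clamped end conditions give two more equations: 2h_0·M_0 + h_0·M_1 = 6(Δ_0 - p'(0)) = -36 and h_3·M_3 + 2h_3·M_4 = 6(p'(4) - Δ_3) = -84.
Solving: M_0 = -211/28, M_1 = -293/14, M_2 = 53/4, M_3 = 475/14, M_4 = -1651/28.

-7.5357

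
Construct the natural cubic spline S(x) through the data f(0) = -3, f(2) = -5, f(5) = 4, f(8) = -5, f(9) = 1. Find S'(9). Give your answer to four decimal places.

7.5226

Put M_i = S'' at the i-th knot. Here h = (2, 3, 3, 1) and Δ = (-1, 3, -3, 6), so the interior equations h_(i-1)·M_(i-1) + 2(h_(i-1)+h_i)·M_i + h_i·M_(i+1) = 6(Δ_i − Δ_(i-1)) read
  2·M_0 + 10·M_1 + 3·M_2 = 6(Δ_1 - Δ_0) = 24
  3·M_1 + 12·M_2 + 3·M_3 = 6(Δ_2 - Δ_1) = -36
  3·M_2 + 8·M_3 + 1·M_4 = 6(Δ_3 - Δ_2) = 54
Natural end conditions: M_0 = M_4 = 0.
Forward elimination and back-substitution give M_0 = 0, M_1 = 573/133, M_2 = -846/133, M_3 = 1215/133, M_4 = 0.
On [8, 9], S'(x) = b_3 + 2c_3·(x - 8) + 3d_3·(x - 8)² with b_3 = Δ_3 - h_3(2M_3 + M_4)/6 = 393/133, c_3 = M_3/2 = 1215/266, d_3 = (M_4 - M_3)/(6h_3) = -405/266. So S'(9) = 2001/266.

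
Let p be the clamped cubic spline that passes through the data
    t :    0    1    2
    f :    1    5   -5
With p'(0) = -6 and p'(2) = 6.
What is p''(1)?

With σ_i denoting the second derivative at x_i, h_i = 1, 1, and Δ_i = (y_(i+1) − y_i)/h_i = 4, -10:
  1·σ_0 + 4·σ_1 + 1·σ_2 = 6(Δ_1 - Δ_0) = -84
Clamped end conditions give two more equations: 2h_0·σ_0 + h_0·σ_1 = 6(Δ_0 - p'(0)) = 60 and h_1·σ_1 + 2h_1·σ_2 = 6(p'(2) - Δ_1) = 96.
Forward elimination and back-substitution give σ_0 = 57, σ_1 = -54, σ_2 = 75.

-54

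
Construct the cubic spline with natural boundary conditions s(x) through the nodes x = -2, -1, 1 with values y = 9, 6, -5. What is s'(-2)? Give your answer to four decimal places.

-2.5833

Put M_i = s'' at the i-th knot. Here h = (1, 2) and Δ = (-3, -11/2), so the interior equations h_(i-1)·M_(i-1) + 2(h_(i-1)+h_i)·M_i + h_i·M_(i+1) = 6(Δ_i − Δ_(i-1)) read
  1·M_0 + 6·M_1 + 2·M_2 = 6(Δ_1 - Δ_0) = -15
Natural end conditions: M_0 = M_2 = 0.
Solving the tridiagonal system: M_0 = 0, M_1 = -5/2, M_2 = 0.
On [-2, -1], s'(x) = b_0 + 2c_0·(x + 2) + 3d_0·(x + 2)² with b_0 = Δ_0 - h_0(2M_0 + M_1)/6 = -31/12, c_0 = M_0/2 = 0, d_0 = (M_1 - M_0)/(6h_0) = -5/12. So s'(-2) = -31/12.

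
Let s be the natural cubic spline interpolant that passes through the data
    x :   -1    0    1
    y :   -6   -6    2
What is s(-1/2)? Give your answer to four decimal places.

-6.7500

With m_i denoting the second derivative at x_i, h_i = 1, 1, and Δ_i = (y_(i+1) − y_i)/h_i = 0, 8:
  1·m_0 + 4·m_1 + 1·m_2 = 6(Δ_1 - Δ_0) = 48
Natural end conditions: m_0 = m_2 = 0.
Solving: m_0 = 0, m_1 = 12, m_2 = 0.
On [-1, 0], s(x) = -6 - 2·(x + 1) + 0·(x + 1)² + 2·(x + 1)³.
With (x + 1) = 1/2: s(-1/2) = -27/4.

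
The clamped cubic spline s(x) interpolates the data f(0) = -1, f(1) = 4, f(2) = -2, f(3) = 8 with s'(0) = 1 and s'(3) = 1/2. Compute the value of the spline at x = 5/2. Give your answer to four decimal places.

3.3542

With m_i denoting the second derivative at x_i, h_i = 1, 1, 1, and Δ_i = (y_(i+1) − y_i)/h_i = 5, -6, 10:
  1·m_0 + 4·m_1 + 1·m_2 = 6(Δ_1 - Δ_0) = -66
  1·m_1 + 4·m_2 + 1·m_3 = 6(Δ_2 - Δ_1) = 96
Clamped end conditions give two more equations: 2h_0·m_0 + h_0·m_1 = 6(Δ_0 - s'(0)) = 24 and h_2·m_2 + 2h_2·m_3 = 6(s'(3) - Δ_2) = -57.
Solving: m_0 = 89/3, m_1 = -106/3, m_2 = 137/3, m_3 = -154/3.
On [2, 3], s(x) = -2 + 10/3·(x - 2) + 137/6·(x - 2)² - 97/6·(x - 2)³.
With (x - 2) = 1/2: s(5/2) = 161/48.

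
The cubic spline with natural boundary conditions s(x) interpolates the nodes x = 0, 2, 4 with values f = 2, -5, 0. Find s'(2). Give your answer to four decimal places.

-0.5000

With m_i denoting the second derivative at x_i, h_i = 2, 2, and Δ_i = (y_(i+1) − y_i)/h_i = -7/2, 5/2:
  2·m_0 + 8·m_1 + 2·m_2 = 6(Δ_1 - Δ_0) = 36
Natural end conditions: m_0 = m_2 = 0.
Solving: m_0 = 0, m_1 = 9/2, m_2 = 0.
On [2, 4], s'(x) = b_1 + 2c_1·(x - 2) + 3d_1·(x - 2)² with b_1 = Δ_1 - h_1(2m_1 + m_2)/6 = -1/2, c_1 = m_1/2 = 9/4, d_1 = (m_2 - m_1)/(6h_1) = -3/8. So s'(2) = -1/2.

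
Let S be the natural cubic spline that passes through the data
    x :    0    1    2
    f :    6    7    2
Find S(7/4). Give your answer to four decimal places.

With σ_i denoting the second derivative at x_i, h_i = 1, 1, and Δ_i = (y_(i+1) − y_i)/h_i = 1, -5:
  1·σ_0 + 4·σ_1 + 1·σ_2 = 6(Δ_1 - Δ_0) = -36
Natural end conditions: σ_0 = σ_2 = 0.
Solving the tridiagonal system: σ_0 = 0, σ_1 = -9, σ_2 = 0.
On [1, 2], S(x) = 7 - 2·(x - 1) - 9/2·(x - 1)² + 3/2·(x - 1)³.
With (x - 1) = 3/4: S(7/4) = 461/128.

3.6016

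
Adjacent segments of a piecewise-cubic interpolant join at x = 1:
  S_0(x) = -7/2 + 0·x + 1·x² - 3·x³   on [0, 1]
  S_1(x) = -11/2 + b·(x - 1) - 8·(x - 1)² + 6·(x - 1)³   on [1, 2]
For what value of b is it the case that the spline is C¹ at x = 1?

-7

S_0'(x) = 0 + 2·x - 9·x², so S_0'(1) = -7. On the right, S_1'(1) = b, so b = -7.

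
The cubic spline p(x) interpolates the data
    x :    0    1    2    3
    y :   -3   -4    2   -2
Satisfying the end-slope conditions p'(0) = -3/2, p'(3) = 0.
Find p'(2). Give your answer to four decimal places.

0.5000

Put m_i = p'' at the i-th knot. Here h = (1, 1, 1) and Δ = (-1, 6, -4), so the interior equations h_(i-1)·m_(i-1) + 2(h_(i-1)+h_i)·m_i + h_i·m_(i+1) = 6(Δ_i − Δ_(i-1)) read
  1·m_0 + 4·m_1 + 1·m_2 = 6(Δ_1 - Δ_0) = 42
  1·m_1 + 4·m_2 + 1·m_3 = 6(Δ_2 - Δ_1) = -60
Clamped end conditions give two more equations: 2h_0·m_0 + h_0·m_1 = 6(Δ_0 - p'(0)) = 3 and h_2·m_2 + 2h_2·m_3 = 6(p'(3) - Δ_2) = 24.
Forward elimination and back-substitution give m_0 = -8, m_1 = 19, m_2 = -26, m_3 = 25.
On [2, 3], p'(x) = b_2 + 2c_2·(x - 2) + 3d_2·(x - 2)² with b_2 = Δ_2 - h_2(2m_2 + m_3)/6 = 1/2, c_2 = m_2/2 = -13, d_2 = (m_3 - m_2)/(6h_2) = 17/2. So p'(2) = 1/2.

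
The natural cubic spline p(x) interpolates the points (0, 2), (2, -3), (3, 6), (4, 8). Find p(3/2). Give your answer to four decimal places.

With M_i denoting the second derivative at x_i, h_i = 2, 1, 1, and Δ_i = (y_(i+1) − y_i)/h_i = -5/2, 9, 2:
  2·M_0 + 6·M_1 + 1·M_2 = 6(Δ_1 - Δ_0) = 69
  1·M_1 + 4·M_2 + 1·M_3 = 6(Δ_2 - Δ_1) = -42
Natural end conditions: M_0 = M_3 = 0.
Forward elimination and back-substitution give M_0 = 0, M_1 = 318/23, M_2 = -321/23, M_3 = 0.
On [0, 2], p(x) = 2 - 327/46·x + 0·x² + 53/46·x³.
With x = 3/2: p(3/2) = -1757/368.

-4.7745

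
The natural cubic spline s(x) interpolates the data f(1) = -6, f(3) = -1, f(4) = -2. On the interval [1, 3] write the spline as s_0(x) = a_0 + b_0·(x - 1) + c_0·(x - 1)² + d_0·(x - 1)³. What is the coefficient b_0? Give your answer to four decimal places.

3.6667

Write M_i for s''(x_i). With h_i = 2, 1 and divided differences Δ_i = 5/2, -1, the continuity of s' gives the tridiagonal system
  2·M_0 + 6·M_1 + 1·M_2 = 6(Δ_1 - Δ_0) = -21
Natural end conditions: M_0 = M_2 = 0.
Hence M_0 = 0, M_1 = -7/2, M_2 = 0.
On [1, 3], with s_0(x) = a_0 + b_0·(x - 1) + c_0·(x - 1)² + d_0·(x - 1)³: c_0 = M_0/2 = 0, d_0 = (M_1 - M_0)/(6h_0) = -7/24, b_0 = Δ_0 - h_0(2M_0 + M_1)/6 = 11/3.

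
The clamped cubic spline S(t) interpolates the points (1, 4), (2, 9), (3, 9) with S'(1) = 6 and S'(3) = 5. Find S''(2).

Write σ_i for S''(x_i). With h_i = 1, 1 and divided differences Δ_i = 5, 0, the continuity of S' gives the tridiagonal system
  1·σ_0 + 4·σ_1 + 1·σ_2 = 6(Δ_1 - Δ_0) = -30
Clamped end conditions give two more equations: 2h_0·σ_0 + h_0·σ_1 = 6(Δ_0 - S'(1)) = -6 and h_1·σ_1 + 2h_1·σ_2 = 6(S'(3) - Δ_1) = 30.
Solving the tridiagonal system: σ_0 = 4, σ_1 = -14, σ_2 = 22.

-14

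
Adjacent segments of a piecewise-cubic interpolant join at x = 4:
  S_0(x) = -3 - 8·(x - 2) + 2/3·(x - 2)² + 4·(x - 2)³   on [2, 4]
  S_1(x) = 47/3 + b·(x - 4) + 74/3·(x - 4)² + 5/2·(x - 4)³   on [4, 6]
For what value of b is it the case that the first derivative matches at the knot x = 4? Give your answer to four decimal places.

S_0'(x) = -8 + 4/3·(x - 2) + 12·(x - 2)², so S_0'(4) = 128/3. On the right, S_1'(4) = b, so b = 128/3.

42.6667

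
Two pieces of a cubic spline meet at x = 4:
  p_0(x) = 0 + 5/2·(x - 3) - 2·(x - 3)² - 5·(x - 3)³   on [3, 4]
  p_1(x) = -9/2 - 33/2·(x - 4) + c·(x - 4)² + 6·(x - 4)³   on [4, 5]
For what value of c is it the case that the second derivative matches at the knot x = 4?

p_0''(x) = -4 - 30·(x - 3), so p_0''(4) = -34. On the right, p_1''(4) = 2c, so c = -17.

-17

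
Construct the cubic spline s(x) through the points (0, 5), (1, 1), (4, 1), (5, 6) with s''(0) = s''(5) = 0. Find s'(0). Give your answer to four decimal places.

-4.3091

With M_i denoting the second derivative at x_i, h_i = 1, 3, 1, and Δ_i = (y_(i+1) − y_i)/h_i = -4, 0, 5:
  1·M_0 + 8·M_1 + 3·M_2 = 6(Δ_1 - Δ_0) = 24
  3·M_1 + 8·M_2 + 1·M_3 = 6(Δ_2 - Δ_1) = 30
Natural end conditions: M_0 = M_3 = 0.
Forward elimination and back-substitution give M_0 = 0, M_1 = 102/55, M_2 = 168/55, M_3 = 0.
On [0, 1], s'(x) = b_0 + 2c_0·x + 3d_0·x² with b_0 = Δ_0 - h_0(2M_0 + M_1)/6 = -237/55, c_0 = M_0/2 = 0, d_0 = (M_1 - M_0)/(6h_0) = 17/55. So s'(0) = -237/55.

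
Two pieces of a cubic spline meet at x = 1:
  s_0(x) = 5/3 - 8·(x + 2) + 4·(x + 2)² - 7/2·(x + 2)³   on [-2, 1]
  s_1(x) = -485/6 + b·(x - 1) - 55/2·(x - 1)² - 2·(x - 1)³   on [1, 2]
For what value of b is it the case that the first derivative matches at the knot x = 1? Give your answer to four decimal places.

s_0'(x) = -8 + 8·(x + 2) - 21/2·(x + 2)², so s_0'(1) = -157/2. On the right, s_1'(1) = b, so b = -157/2.

-78.5000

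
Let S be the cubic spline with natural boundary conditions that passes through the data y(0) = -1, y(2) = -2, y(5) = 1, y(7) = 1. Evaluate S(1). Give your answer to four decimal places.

Let σ_i = S''(x_i). Step sizes h_i = 2, 3, 2; slopes of the chords Δ_i = (y_(i+1) - y_i)/h_i = -1/2, 1, 0.
  2·σ_0 + 10·σ_1 + 3·σ_2 = 6(Δ_1 - Δ_0) = 9
  3·σ_1 + 10·σ_2 + 2·σ_3 = 6(Δ_2 - Δ_1) = -6
Natural end conditions: σ_0 = σ_3 = 0.
Forward elimination and back-substitution give σ_0 = 0, σ_1 = 108/91, σ_2 = -87/91, σ_3 = 0.
On [0, 2], S(x) = -1 - 163/182·x + 0·x² + 9/91·x³.
With x = 1: S(1) = -327/182.

-1.7967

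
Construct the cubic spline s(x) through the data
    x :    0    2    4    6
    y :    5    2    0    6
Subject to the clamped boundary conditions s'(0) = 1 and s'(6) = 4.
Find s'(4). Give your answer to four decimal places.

Put M_i = s'' at the i-th knot. Here h = (2, 2, 2) and Δ = (-3/2, -1, 3), so the interior equations h_(i-1)·M_(i-1) + 2(h_(i-1)+h_i)·M_i + h_i·M_(i+1) = 6(Δ_i − Δ_(i-1)) read
  2·M_0 + 8·M_1 + 2·M_2 = 6(Δ_1 - Δ_0) = 3
  2·M_1 + 8·M_2 + 2·M_3 = 6(Δ_2 - Δ_1) = 24
Clamped end conditions give two more equations: 2h_0·M_0 + h_0·M_1 = 6(Δ_0 - s'(0)) = -15 and h_2·M_2 + 2h_2·M_3 = 6(s'(6) - Δ_2) = 6.
Hence M_0 = -41/10, M_1 = 7/10, M_2 = 14/5, M_3 = 1/10.
On [4, 6], s'(x) = b_2 + 2c_2·(x - 4) + 3d_2·(x - 4)² with b_2 = Δ_2 - h_2(2M_2 + M_3)/6 = 11/10, c_2 = M_2/2 = 7/5, d_2 = (M_3 - M_2)/(6h_2) = -9/40. So s'(4) = 11/10.

1.1000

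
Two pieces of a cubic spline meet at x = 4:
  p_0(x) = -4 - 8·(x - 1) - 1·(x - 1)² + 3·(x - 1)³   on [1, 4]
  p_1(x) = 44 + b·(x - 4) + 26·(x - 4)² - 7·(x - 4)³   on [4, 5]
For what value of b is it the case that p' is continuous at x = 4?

p_0'(x) = -8 - 2·(x - 1) + 9·(x - 1)², so p_0'(4) = 67. On the right, p_1'(4) = b, so b = 67.

67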